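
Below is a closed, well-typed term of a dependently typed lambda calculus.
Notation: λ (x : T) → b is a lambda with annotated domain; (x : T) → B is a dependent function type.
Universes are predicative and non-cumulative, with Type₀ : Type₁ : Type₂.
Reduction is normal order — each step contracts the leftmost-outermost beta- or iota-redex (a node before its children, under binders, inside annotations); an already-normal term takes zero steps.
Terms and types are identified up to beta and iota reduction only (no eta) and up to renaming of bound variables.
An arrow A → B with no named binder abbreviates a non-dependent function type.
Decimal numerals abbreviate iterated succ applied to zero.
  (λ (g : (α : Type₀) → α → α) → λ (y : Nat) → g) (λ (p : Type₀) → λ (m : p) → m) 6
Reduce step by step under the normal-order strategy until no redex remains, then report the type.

reduction (normal order):
  (λ (g : (α : Type₀) → α → α) → λ (y : Nat) → g) (λ (p : Type₀) → λ (m : p) → m) 6
  ~> (λ (g : Nat) → λ (α : Type₀) → λ (y : α) → y) 6
  ~> λ (g : Type₀) → λ (α : g) → α
the term's type:
  (g : Type₀) → g → g


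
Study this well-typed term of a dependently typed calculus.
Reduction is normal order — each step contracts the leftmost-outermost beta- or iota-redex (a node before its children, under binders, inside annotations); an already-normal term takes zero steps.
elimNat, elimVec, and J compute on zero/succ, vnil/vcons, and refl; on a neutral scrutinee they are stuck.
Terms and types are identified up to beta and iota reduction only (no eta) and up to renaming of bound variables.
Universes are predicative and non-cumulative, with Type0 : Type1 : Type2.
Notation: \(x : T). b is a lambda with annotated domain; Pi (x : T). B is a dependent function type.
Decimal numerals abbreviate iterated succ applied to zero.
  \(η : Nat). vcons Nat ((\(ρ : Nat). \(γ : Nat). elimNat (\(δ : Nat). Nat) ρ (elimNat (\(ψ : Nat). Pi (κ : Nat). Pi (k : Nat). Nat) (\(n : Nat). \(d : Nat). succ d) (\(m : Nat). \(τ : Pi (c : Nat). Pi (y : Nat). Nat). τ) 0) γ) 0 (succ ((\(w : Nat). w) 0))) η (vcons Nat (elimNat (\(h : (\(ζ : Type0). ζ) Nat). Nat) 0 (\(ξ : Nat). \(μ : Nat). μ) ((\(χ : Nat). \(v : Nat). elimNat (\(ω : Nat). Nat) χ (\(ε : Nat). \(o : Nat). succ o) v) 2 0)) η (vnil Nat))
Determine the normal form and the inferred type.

reduced normal form:
  \(η : Nat). vcons Nat 1 η (vcons Nat 0 η (vnil Nat))
type:
  Pi (η : Nat). Vec Nat 2
observation: 20 normal-order steps normalize the term, beginning with a beta-redex.


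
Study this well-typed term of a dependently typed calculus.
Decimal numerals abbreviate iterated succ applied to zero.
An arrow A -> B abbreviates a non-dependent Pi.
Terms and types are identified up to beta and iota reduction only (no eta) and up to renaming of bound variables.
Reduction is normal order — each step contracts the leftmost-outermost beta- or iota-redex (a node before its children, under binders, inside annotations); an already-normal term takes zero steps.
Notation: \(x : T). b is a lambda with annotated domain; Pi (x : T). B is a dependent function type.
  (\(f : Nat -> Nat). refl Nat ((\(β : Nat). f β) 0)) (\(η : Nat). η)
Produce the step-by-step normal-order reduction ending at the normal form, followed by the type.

normal-order reduction:
  (\(f : Nat -> Nat). refl Nat ((\(β : Nat). f β) 0)) (\(η : Nat). η)
  ~> refl Nat ((\(f : Nat). (\(β : Nat). β) f) 0)
  ~> refl Nat ((\(f : Nat). f) 0)
  ~> refl Nat 0
the term's type:
  Eq Nat 0 0


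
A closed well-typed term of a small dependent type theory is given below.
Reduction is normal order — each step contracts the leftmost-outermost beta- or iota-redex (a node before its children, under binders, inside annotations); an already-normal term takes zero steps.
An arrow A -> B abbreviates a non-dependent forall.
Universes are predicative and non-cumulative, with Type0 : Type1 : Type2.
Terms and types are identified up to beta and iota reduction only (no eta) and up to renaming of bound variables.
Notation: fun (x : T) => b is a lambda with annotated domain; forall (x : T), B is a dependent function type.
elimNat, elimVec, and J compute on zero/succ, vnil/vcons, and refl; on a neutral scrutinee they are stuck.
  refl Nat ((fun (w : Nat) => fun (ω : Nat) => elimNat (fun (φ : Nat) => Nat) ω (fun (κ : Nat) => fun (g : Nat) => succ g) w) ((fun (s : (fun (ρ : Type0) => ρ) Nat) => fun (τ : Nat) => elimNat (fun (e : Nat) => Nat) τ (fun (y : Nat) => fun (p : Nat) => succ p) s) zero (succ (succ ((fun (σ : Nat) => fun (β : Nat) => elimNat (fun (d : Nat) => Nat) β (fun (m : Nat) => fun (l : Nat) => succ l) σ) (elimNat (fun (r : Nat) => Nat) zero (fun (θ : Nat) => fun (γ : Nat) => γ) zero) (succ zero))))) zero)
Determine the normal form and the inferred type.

resulting normal form:
  refl Nat (succ (succ (succ zero)))
the term's type:
  Eq Nat (succ (succ (succ zero))) (succ (succ (succ zero)))


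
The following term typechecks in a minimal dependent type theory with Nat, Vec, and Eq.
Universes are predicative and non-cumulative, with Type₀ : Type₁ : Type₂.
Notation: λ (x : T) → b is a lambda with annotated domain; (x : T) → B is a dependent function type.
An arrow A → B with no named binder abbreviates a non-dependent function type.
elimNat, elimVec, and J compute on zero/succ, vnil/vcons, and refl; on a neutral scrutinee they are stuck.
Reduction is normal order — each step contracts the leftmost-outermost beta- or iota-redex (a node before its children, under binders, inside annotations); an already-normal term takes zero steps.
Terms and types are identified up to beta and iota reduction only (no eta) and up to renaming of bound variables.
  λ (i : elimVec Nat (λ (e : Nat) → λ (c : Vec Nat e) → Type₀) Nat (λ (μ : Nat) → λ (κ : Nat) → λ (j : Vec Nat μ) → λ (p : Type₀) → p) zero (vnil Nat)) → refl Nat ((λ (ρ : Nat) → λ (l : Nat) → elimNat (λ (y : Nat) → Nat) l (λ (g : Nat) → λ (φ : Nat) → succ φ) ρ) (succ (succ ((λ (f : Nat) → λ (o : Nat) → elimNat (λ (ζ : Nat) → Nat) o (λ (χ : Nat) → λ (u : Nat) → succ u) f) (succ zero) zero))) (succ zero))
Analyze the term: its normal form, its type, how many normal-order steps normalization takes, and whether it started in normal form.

normal form:
  λ (i : Nat) → refl Nat (succ (succ (succ (succ zero))))
inferred type:
  Nat → Eq Nat (succ (succ (succ (succ zero)))) (succ (succ (succ (succ zero))))
normal-order step count: 19
started in normal form: no
first contracted redex: an elimVec iota-redex


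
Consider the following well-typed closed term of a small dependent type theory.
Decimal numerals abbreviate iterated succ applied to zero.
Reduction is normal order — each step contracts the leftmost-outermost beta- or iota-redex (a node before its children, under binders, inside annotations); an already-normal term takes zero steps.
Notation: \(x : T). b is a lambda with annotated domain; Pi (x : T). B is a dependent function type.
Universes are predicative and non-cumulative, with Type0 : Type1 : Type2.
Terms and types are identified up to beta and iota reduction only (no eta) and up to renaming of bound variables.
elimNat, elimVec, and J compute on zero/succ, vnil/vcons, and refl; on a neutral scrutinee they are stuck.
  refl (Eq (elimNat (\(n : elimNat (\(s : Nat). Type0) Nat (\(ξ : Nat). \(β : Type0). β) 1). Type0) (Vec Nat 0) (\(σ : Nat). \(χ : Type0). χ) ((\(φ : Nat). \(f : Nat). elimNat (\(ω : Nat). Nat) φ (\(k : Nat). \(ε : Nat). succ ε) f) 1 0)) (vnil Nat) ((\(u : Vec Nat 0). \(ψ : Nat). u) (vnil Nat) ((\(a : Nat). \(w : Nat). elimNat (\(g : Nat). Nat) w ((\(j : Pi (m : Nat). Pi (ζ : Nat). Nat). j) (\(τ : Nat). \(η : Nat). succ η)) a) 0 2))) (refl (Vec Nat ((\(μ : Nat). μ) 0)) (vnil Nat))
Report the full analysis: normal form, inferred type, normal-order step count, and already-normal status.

normal form:
  refl (Eq (Vec Nat 0) (vnil Nat) (vnil Nat)) (refl (Vec Nat 0) (vnil Nat))
inferred type:
  Eq (Eq (Vec Nat 0) (vnil Nat) (vnil Nat)) (refl (Vec Nat 0) (vnil Nat)) (refl (Vec Nat 0) (vnil Nat))
reduction steps (normal order): 14
already normal: no
first redex: an elimNat iota-redex


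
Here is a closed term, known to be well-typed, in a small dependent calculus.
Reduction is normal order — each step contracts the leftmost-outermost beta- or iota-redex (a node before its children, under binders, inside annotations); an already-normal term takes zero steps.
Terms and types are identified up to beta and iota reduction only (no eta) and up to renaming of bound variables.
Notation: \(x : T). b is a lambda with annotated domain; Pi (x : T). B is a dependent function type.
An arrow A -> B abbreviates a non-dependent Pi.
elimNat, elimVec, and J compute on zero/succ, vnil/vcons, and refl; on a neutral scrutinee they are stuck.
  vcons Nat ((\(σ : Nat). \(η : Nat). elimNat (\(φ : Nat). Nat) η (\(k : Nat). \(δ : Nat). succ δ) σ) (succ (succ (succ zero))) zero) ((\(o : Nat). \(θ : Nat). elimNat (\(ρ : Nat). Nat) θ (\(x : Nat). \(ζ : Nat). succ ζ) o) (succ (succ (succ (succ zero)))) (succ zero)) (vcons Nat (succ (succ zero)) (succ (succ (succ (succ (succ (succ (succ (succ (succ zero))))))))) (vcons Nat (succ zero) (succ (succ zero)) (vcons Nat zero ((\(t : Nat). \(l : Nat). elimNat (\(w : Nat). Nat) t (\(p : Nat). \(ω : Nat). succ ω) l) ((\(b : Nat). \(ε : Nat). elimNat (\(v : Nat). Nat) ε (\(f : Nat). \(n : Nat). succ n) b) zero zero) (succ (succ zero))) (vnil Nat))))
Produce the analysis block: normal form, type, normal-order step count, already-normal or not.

reduced normal form:
  vcons Nat (succ (succ (succ zero))) (succ (succ (succ (succ (succ zero))))) (vcons Nat (succ (succ zero)) (succ (succ (succ (succ (succ (succ (succ (succ (succ zero))))))))) (vcons Nat (succ zero) (succ (succ zero)) (vcons Nat zero (succ (succ zero)) (vnil Nat))))
the term's type:
  Vec Nat (succ (succ (succ (succ zero))))
normal-order step count: 39
already normal: no
first contracted redex: a beta-redex


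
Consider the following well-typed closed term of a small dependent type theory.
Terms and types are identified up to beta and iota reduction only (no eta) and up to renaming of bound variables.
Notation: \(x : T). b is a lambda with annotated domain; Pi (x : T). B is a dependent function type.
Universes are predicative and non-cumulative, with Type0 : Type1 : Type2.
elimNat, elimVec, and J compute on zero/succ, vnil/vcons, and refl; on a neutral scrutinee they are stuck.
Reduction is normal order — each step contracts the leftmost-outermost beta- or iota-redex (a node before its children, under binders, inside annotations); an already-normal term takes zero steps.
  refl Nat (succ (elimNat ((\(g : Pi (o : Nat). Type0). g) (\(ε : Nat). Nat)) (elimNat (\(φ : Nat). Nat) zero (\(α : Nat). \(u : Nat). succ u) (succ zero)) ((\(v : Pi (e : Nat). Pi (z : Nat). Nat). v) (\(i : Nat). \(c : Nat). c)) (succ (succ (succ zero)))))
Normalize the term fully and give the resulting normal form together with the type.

reduced normal form:
  refl Nat (succ (succ zero))
type:
  Eq Nat (succ (succ zero)) (succ (succ zero))


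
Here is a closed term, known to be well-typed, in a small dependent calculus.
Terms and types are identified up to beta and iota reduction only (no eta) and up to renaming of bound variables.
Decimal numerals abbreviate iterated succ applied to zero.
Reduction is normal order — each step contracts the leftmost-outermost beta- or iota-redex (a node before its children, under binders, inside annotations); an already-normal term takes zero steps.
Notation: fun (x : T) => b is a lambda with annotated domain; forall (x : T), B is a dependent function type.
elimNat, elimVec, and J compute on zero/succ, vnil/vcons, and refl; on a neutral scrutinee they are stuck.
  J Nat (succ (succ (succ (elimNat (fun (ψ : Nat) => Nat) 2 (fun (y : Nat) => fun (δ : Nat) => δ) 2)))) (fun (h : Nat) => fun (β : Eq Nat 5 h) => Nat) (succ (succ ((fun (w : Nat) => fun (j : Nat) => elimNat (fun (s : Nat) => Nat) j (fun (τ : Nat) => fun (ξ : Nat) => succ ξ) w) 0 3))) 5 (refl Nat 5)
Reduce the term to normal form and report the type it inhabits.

normal form:
  5
type:
  Nat
observation: 4 normal-order steps separate the term from its normal form.


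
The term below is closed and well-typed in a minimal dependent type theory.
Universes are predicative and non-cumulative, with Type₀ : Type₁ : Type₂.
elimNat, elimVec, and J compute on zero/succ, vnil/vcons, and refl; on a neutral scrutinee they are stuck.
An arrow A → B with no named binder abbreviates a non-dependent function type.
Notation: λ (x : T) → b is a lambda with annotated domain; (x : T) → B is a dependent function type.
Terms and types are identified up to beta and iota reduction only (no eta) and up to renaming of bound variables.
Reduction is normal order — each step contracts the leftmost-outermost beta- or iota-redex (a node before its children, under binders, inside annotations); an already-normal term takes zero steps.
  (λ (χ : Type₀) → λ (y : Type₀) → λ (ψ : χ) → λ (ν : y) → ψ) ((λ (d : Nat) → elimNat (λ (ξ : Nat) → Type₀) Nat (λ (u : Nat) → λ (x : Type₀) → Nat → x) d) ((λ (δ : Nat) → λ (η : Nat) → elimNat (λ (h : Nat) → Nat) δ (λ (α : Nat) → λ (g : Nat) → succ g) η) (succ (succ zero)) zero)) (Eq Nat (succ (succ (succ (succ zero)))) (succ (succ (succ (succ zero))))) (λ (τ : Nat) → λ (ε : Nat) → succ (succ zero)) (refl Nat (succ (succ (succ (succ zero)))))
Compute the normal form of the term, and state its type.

resulting normal form:
  λ (χ : Nat) → λ (y : Nat) → succ (succ zero)
inferred type:
  Nat → Nat → Nat
observation: 4 normal-order steps normalize the term, beginning with a beta-redex.


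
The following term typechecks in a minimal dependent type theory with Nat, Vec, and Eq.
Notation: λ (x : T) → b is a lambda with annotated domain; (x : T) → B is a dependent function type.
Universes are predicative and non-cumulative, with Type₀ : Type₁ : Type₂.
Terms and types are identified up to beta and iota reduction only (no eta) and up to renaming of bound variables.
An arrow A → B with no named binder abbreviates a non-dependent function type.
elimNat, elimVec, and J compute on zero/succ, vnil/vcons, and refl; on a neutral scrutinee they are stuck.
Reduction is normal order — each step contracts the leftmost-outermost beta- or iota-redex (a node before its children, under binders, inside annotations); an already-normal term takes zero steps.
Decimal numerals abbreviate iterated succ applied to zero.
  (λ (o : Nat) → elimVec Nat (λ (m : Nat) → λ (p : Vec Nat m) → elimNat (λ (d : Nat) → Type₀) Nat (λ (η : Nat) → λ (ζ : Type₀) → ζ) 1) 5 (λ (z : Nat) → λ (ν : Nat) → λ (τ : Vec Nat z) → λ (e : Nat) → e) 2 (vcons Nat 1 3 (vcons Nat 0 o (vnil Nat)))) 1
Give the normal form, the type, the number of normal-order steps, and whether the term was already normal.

reduced normal form:
  5
the term's type:
  Nat
steps to reach normal form (normal order): 12
started in normal form: no
first redex: a beta-redex


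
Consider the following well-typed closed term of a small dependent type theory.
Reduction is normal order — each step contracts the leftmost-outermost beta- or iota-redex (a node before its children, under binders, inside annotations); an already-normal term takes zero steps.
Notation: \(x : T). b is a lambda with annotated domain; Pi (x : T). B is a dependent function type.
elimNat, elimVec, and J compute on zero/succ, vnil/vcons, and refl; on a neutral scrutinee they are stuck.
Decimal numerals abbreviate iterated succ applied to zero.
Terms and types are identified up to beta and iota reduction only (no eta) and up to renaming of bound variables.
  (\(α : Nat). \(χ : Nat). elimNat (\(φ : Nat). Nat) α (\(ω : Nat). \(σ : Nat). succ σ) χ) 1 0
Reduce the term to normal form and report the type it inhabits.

resulting normal form:
  1
the term's type:
  Nat
observation: 3 normal-order steps separate the term from its normal form.


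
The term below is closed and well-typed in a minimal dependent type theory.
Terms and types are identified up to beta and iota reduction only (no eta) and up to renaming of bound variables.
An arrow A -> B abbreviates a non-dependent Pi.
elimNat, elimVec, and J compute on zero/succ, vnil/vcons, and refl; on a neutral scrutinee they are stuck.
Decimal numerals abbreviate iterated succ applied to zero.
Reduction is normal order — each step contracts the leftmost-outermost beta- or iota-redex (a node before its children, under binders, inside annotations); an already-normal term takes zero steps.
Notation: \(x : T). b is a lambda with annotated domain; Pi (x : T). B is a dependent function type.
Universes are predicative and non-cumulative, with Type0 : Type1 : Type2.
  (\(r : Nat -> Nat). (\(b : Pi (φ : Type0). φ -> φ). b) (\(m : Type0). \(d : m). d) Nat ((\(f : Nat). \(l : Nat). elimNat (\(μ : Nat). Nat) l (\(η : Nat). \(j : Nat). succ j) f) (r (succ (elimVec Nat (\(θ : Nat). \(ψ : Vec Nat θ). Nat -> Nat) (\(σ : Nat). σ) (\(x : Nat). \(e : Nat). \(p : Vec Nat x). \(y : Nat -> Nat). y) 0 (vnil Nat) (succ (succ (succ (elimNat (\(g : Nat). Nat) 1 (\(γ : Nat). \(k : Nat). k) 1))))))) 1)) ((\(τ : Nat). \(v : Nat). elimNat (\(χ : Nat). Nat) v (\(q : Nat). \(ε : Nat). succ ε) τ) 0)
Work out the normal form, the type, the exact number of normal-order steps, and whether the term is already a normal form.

resulting normal form:
  6
the term's type:
  Nat
normal-order step count: 31
already normal: no
first contracted redex: a beta-redex


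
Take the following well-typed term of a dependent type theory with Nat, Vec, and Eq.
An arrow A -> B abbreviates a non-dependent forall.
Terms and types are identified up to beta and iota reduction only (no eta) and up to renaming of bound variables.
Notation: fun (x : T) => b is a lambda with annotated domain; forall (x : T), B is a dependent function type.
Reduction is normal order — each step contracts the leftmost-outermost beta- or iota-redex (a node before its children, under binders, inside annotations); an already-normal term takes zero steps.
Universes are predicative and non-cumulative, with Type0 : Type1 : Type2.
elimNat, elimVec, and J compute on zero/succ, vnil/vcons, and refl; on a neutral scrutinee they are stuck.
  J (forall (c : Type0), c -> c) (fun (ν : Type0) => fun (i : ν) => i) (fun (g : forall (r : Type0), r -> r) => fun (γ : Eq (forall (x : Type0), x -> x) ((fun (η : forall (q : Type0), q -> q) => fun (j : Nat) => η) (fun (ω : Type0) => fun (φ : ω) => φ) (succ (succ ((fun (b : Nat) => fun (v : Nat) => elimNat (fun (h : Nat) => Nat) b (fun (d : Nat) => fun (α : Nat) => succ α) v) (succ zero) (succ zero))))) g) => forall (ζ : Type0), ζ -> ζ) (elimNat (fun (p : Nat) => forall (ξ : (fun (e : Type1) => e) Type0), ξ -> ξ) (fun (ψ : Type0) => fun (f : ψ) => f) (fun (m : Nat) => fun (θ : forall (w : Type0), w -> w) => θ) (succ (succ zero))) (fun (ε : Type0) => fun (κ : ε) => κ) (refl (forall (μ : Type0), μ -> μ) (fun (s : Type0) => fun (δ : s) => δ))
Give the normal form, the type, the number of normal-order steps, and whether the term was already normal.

resulting normal form:
  fun (c : Type0) => fun (ν : c) => ν
type:
  forall (c : Type0), c -> c
steps to reach normal form (normal order): 8
term was already normal: no
first redex: a J iota-redex


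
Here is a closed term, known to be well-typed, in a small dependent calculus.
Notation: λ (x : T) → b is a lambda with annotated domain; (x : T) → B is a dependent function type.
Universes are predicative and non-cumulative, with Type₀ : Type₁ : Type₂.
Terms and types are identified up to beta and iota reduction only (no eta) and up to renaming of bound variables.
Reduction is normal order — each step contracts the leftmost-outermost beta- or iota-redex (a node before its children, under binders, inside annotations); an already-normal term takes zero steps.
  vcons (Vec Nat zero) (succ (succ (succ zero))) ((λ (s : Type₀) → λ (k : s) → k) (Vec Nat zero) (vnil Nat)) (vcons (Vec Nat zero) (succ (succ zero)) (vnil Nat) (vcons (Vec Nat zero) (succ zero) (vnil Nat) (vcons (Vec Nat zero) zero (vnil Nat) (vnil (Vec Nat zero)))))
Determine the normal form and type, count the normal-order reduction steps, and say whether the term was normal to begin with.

resulting normal form:
  vcons (Vec Nat zero) (succ (succ (succ zero))) (vnil Nat) (vcons (Vec Nat zero) (succ (succ zero)) (vnil Nat) (vcons (Vec Nat zero) (succ zero) (vnil Nat) (vcons (Vec Nat zero) zero (vnil Nat) (vnil (Vec Nat zero)))))
the term's type:
  Vec (Vec Nat zero) (succ (succ (succ (succ zero))))
steps to reach normal form (normal order): 2
already normal: no
first contracted redex: a beta-redex


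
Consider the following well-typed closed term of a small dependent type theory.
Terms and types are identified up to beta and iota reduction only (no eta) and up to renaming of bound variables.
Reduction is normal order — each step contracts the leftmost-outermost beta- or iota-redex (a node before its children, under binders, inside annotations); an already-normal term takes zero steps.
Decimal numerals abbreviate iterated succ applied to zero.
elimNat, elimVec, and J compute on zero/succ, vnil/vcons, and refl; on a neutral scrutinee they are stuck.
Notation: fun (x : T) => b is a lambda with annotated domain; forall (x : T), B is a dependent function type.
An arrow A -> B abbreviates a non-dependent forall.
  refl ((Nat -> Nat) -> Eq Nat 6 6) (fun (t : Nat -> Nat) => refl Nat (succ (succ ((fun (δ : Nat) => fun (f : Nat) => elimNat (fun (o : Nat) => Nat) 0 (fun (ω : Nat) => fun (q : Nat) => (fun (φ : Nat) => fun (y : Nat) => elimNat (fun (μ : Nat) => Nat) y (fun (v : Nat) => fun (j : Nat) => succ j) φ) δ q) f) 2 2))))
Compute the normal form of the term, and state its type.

reduced normal form:
  refl ((Nat -> Nat) -> Eq Nat 6 6) (fun (t : Nat -> Nat) => refl Nat 6)
the term's type:
  Eq ((Nat -> Nat) -> Eq Nat 6 6) (fun (t : Nat -> Nat) => refl Nat 6) (fun (δ : Nat -> Nat) => refl Nat 6)


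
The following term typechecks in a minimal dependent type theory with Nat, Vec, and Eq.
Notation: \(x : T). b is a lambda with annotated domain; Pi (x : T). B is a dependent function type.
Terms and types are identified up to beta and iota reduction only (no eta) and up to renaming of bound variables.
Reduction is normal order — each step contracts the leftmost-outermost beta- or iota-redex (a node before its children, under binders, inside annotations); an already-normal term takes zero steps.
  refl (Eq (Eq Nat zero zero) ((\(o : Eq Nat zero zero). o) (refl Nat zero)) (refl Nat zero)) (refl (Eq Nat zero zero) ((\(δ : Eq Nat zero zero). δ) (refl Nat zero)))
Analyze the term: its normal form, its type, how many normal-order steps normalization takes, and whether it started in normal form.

normal form:
  refl (Eq (Eq Nat zero zero) (refl Nat zero) (refl Nat zero)) (refl (Eq Nat zero zero) (refl Nat zero))
type:
  Eq (Eq (Eq Nat zero zero) (refl Nat zero) (refl Nat zero)) (refl (Eq Nat zero zero) (refl Nat zero)) (refl (Eq Nat zero zero) (refl Nat zero))
steps to reach normal form (normal order): 2
started in normal form: no
first contracted redex: a beta-redex


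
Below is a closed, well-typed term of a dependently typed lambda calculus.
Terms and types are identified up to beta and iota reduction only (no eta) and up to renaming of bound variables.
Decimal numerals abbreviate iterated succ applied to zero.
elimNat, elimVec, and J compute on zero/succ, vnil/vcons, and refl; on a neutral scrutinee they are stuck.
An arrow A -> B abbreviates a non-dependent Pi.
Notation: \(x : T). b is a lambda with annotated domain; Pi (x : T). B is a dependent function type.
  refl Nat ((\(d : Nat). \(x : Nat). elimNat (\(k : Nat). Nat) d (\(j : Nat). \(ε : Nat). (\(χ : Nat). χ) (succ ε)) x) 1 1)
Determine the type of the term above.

inferred type:
  Eq Nat 2 2


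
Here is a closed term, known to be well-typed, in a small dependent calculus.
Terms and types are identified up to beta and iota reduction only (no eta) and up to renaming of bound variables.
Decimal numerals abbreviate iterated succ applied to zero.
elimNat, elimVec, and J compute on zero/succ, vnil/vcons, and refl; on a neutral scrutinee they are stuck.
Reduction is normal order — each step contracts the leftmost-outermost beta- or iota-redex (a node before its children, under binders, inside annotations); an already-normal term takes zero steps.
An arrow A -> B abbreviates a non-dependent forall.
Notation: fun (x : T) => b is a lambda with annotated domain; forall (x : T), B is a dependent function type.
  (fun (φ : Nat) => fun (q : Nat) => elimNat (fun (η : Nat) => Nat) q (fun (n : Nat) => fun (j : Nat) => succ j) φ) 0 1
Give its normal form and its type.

resulting normal form:
  1
inferred type:
  Nat


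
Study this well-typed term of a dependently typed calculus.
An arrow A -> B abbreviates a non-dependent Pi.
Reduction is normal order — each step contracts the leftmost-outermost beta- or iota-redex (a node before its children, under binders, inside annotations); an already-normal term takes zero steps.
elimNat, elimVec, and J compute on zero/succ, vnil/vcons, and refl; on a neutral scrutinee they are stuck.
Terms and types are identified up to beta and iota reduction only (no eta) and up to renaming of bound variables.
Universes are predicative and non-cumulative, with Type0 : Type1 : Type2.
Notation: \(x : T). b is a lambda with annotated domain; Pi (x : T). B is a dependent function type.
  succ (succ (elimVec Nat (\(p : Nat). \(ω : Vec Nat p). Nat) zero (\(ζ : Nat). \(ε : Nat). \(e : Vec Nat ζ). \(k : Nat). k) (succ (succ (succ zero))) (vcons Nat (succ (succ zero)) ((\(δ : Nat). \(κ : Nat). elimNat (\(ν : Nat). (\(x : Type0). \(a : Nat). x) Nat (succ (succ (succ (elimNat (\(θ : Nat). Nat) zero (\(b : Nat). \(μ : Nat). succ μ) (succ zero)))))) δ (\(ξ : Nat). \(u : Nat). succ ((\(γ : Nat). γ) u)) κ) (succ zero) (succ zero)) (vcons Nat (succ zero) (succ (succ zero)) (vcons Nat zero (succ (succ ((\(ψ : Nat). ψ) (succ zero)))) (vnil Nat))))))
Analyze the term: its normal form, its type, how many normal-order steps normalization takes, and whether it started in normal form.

resulting normal form:
  succ (succ zero)
type:
  Nat
normal-order step count: 16
term was already normal: no
first redex: an elimVec iota-redex


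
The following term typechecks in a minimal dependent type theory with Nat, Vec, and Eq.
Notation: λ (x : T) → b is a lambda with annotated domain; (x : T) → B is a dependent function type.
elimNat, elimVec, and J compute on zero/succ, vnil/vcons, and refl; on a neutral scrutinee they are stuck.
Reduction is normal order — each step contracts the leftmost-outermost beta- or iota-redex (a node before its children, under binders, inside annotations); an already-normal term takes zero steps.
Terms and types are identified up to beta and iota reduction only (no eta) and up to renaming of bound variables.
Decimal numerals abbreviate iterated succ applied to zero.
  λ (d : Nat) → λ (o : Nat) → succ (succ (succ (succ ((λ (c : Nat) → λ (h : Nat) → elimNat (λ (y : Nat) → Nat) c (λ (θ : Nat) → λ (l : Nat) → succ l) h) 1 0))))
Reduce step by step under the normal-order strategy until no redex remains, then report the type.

normal-order reduction sequence:
  λ (d : Nat) → λ (o : Nat) → succ (succ (succ (succ ((λ (c : Nat) → λ (h : Nat) → elimNat (λ (y : Nat) → Nat) c (λ (θ : Nat) → λ (l : Nat) → succ l) h) 1 0))))
  ~> λ (d : Nat) → λ (o : Nat) → succ (succ (succ (succ ((λ (c : Nat) → elimNat (λ (h : Nat) → Nat) 1 (λ (y : Nat) → λ (θ : Nat) → succ θ) c) 0))))
  ~> λ (d : Nat) → λ (o : Nat) → succ (succ (succ (succ (elimNat (λ (c : Nat) → Nat) 1 (λ (h : Nat) → λ (y : Nat) → succ y) 0))))
  ~> λ (d : Nat) → λ (o : Nat) → 5
type:
  (d : Nat) → (o : Nat) → Nat


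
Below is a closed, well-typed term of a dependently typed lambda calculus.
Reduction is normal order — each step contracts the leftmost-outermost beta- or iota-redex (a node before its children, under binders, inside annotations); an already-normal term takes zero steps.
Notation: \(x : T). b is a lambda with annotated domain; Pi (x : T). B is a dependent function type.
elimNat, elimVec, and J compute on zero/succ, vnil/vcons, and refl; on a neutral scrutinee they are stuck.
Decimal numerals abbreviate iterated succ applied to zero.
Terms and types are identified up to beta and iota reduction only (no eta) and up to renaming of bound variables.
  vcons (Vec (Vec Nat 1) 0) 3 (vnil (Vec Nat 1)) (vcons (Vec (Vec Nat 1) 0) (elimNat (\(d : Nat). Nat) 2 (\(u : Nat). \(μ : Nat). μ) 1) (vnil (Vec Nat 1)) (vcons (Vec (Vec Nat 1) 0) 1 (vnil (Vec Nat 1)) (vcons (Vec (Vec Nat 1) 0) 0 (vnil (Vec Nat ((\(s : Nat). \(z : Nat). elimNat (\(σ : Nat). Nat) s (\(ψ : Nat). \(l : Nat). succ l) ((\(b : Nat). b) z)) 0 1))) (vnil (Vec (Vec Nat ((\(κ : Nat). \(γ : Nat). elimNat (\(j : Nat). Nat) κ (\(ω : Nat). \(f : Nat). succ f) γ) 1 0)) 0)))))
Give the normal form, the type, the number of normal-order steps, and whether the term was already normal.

resulting normal form:
  vcons (Vec (Vec Nat 1) 0) 3 (vnil (Vec Nat 1)) (vcons (Vec (Vec Nat 1) 0) 2 (vnil (Vec Nat 1)) (vcons (Vec (Vec Nat 1) 0) 1 (vnil (Vec Nat 1)) (vcons (Vec (Vec Nat 1) 0) 0 (vnil (Vec Nat 1)) (vnil (Vec (Vec Nat 1) 0)))))
the term's type:
  Vec (Vec (Vec Nat 1) 0) 4
reduction steps (normal order): 14
started in normal form: no
first contracted redex: an elimNat iota-redex


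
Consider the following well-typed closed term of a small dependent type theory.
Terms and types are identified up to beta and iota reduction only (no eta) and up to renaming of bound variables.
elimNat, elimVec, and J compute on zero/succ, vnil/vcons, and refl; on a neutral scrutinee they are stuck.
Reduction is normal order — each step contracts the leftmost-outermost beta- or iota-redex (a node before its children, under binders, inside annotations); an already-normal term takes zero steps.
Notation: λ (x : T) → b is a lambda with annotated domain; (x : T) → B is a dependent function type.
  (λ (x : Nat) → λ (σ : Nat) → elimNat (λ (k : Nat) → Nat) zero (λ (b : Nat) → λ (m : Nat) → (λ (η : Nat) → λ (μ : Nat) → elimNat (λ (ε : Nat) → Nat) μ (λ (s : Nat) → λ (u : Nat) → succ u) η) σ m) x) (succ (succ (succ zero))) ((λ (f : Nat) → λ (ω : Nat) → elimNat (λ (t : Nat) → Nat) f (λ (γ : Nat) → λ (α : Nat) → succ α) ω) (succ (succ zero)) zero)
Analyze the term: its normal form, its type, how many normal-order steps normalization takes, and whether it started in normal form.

reduced normal form:
  succ (succ (succ (succ (succ (succ zero)))))
type:
  Nat
normal-order step count: 48
started in normal form: no
first contracted redex: a beta-redex


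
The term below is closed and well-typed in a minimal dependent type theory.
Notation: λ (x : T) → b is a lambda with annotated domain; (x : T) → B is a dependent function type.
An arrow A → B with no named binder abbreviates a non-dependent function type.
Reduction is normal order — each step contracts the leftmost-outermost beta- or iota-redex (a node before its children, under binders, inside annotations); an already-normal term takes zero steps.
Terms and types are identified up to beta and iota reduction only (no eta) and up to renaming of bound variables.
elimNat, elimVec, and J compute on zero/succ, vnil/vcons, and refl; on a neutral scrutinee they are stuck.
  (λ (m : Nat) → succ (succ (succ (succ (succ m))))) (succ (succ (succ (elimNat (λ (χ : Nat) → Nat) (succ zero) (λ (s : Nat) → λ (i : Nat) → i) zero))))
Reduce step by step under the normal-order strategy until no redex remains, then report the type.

normal-order reduction:
  (λ (m : Nat) → succ (succ (succ (succ (succ m))))) (succ (succ (succ (elimNat (λ (χ : Nat) → Nat) (succ zero) (λ (s : Nat) → λ (i : Nat) → i) zero))))
  ~> succ (succ (succ (succ (succ (succ (succ (succ (elimNat (λ (m : Nat) → Nat) (succ zero) (λ (χ : Nat) → λ (s : Nat) → s) zero))))))))
  ~> succ (succ (succ (succ (succ (succ (succ (succ (succ zero))))))))
the term's type:
  Nat


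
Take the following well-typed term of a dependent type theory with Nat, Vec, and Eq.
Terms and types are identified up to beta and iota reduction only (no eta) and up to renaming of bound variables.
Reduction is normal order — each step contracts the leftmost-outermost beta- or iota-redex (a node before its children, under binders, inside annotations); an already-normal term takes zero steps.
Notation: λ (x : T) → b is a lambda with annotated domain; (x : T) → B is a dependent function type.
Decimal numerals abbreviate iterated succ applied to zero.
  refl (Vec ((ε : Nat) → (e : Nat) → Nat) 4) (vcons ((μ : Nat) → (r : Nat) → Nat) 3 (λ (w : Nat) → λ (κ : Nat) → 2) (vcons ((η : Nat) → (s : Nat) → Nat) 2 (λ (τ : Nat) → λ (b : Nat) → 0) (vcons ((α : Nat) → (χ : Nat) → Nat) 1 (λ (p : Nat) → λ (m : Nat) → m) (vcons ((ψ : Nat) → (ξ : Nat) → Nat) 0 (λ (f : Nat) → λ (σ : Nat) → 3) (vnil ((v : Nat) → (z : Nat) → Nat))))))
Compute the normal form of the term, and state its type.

resulting normal form:
  refl (Vec ((ε : Nat) → (e : Nat) → Nat) 4) (vcons ((μ : Nat) → (r : Nat) → Nat) 3 (λ (w : Nat) → λ (κ : Nat) → 2) (vcons ((η : Nat) → (s : Nat) → Nat) 2 (λ (τ : Nat) → λ (b : Nat) → 0) (vcons ((α : Nat) → (χ : Nat) → Nat) 1 (λ (p : Nat) → λ (m : Nat) → m) (vcons ((ψ : Nat) → (ξ : Nat) → Nat) 0 (λ (f : Nat) → λ (σ : Nat) → 3) (vnil ((v : Nat) → (z : Nat) → Nat))))))
type:
  Eq (Vec ((ε : Nat) → (e : Nat) → Nat) 4) (vcons ((μ : Nat) → (r : Nat) → Nat) 3 (λ (w : Nat) → λ (κ : Nat) → 2) (vcons ((η : Nat) → (s : Nat) → Nat) 2 (λ (τ : Nat) → λ (b : Nat) → 0) (vcons ((α : Nat) → (χ : Nat) → Nat) 1 (λ (p : Nat) → λ (m : Nat) → m) (vcons ((ψ : Nat) → (ξ : Nat) → Nat) 0 (λ (f : Nat) → λ (σ : Nat) → 3) (vnil ((v : Nat) → (z : Nat) → Nat)))))) (vcons ((c : Nat) → (o : Nat) → Nat) 3 (λ (a : Nat) → λ (ρ : Nat) → 2) (vcons ((u : Nat) → (ω : Nat) → Nat) 2 (λ (h : Nat) → λ (i : Nat) → 0) (vcons ((n : Nat) → (g : Nat) → Nat) 1 (λ (l : Nat) → λ (x : Nat) → x) (vcons ((ζ : Nat) → (d : Nat) → Nat) 0 (λ (t : Nat) → λ (θ : Nat) → 3) (vnil ((φ : Nat) → (γ : Nat) → Nat))))))
observation: the term is already in normal form.


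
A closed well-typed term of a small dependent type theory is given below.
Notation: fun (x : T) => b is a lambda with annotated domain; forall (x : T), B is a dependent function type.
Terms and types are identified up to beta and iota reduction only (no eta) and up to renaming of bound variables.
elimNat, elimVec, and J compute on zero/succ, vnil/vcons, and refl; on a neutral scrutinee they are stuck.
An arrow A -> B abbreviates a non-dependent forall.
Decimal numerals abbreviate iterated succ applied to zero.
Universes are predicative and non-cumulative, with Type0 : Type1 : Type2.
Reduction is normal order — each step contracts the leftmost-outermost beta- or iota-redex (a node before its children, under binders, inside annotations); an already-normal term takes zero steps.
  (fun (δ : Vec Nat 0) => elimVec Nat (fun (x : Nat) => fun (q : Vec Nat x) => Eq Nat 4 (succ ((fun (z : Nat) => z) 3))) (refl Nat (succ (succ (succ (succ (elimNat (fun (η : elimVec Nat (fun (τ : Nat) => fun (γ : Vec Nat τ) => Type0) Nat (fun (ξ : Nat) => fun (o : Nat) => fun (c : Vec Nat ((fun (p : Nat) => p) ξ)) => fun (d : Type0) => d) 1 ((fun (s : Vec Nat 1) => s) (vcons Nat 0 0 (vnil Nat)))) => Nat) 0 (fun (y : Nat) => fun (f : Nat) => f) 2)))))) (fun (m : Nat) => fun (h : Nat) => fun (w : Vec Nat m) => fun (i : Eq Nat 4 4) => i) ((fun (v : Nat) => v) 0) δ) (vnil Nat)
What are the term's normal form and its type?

resulting normal form:
  refl Nat 4
type:
  Eq Nat 4 4
observation: the term reaches its normal form after 9 normal-order steps.


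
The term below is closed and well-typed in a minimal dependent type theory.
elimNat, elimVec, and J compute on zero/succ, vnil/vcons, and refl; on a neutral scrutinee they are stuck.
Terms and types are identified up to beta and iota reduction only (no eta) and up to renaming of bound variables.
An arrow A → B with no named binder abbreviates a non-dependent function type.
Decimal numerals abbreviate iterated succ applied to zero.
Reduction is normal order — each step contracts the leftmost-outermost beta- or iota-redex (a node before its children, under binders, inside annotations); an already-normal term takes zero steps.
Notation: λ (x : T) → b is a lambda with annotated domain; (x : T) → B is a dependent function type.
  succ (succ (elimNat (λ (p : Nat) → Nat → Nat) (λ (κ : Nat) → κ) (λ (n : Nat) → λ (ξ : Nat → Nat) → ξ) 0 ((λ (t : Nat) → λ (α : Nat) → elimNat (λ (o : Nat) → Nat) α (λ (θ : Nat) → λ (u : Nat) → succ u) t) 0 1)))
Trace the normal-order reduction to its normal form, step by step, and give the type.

normal-order reduction:
  succ (succ (elimNat (λ (p : Nat) → Nat → Nat) (λ (κ : Nat) → κ) (λ (n : Nat) → λ (ξ : Nat → Nat) → ξ) 0 ((λ (t : Nat) → λ (α : Nat) → elimNat (λ (o : Nat) → Nat) α (λ (θ : Nat) → λ (u : Nat) → succ u) t) 0 1)))
  ~> succ (succ ((λ (p : Nat) → p) ((λ (κ : Nat) → λ (n : Nat) → elimNat (λ (ξ : Nat) → Nat) n (λ (t : Nat) → λ (α : Nat) → succ α) κ) 0 1)))
  ~> succ (succ ((λ (p : Nat) → λ (κ : Nat) → elimNat (λ (n : Nat) → Nat) κ (λ (ξ : Nat) → λ (t : Nat) → succ t) p) 0 1))
  ~> succ (succ ((λ (p : Nat) → elimNat (λ (κ : Nat) → Nat) p (λ (n : Nat) → λ (ξ : Nat) → succ ξ) 0) 1))
  ~> succ (succ (elimNat (λ (p : Nat) → Nat) 1 (λ (κ : Nat) → λ (n : Nat) → succ n) 0))
  ~> 3
type:
  Nat


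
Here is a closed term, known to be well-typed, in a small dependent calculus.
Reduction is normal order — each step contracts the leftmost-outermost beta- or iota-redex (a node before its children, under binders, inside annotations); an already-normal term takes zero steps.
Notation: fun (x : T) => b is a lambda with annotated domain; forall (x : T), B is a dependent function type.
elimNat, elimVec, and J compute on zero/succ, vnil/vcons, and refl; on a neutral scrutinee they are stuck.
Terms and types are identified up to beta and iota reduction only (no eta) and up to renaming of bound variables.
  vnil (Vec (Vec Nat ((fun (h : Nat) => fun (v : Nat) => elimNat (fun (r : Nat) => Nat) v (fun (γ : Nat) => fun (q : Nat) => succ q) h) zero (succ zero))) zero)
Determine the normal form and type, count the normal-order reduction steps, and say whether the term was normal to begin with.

normal form:
  vnil (Vec (Vec Nat (succ zero)) zero)
inferred type:
  Vec (Vec (Vec Nat (succ zero)) zero) zero
normal-order step count: 3
term was already normal: no
first redex: a beta-redex


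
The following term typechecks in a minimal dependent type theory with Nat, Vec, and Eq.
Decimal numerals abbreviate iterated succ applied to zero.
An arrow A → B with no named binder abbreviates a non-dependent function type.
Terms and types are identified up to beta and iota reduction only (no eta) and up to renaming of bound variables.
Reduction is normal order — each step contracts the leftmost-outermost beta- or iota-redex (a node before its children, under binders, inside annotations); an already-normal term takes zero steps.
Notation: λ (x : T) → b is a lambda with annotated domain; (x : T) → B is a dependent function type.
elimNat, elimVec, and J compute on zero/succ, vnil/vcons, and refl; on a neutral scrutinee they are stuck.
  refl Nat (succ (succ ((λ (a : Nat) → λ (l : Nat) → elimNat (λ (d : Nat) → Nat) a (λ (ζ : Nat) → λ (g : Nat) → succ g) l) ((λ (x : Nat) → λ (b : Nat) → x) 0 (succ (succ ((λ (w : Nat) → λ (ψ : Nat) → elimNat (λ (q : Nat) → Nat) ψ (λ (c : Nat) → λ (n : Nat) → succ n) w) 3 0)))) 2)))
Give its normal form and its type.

resulting normal form:
  refl Nat 4
inferred type:
  Eq Nat 4 4
observation: reduction starts at a beta-redex, and 11 normal-order steps reach the normal form.
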